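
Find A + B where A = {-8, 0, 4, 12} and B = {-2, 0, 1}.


A + B = {a + b : a ∈ A, b ∈ B}.
Enumerate all |A|·|B| = 4·3 = 12 pairs (a, b) and collect distinct sums.
a = -8: -8+-2=-10, -8+0=-8, -8+1=-7
a = 0: 0+-2=-2, 0+0=0, 0+1=1
a = 4: 4+-2=2, 4+0=4, 4+1=5
a = 12: 12+-2=10, 12+0=12, 12+1=13
Collecting distinct sums: A + B = {-10, -8, -7, -2, 0, 1, 2, 4, 5, 10, 12, 13}
|A + B| = 12

A + B = {-10, -8, -7, -2, 0, 1, 2, 4, 5, 10, 12, 13}


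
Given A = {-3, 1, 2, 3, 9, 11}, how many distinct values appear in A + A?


A + A = {a + a' : a, a' ∈ A}; |A| = 6.
General bounds: 2|A| - 1 ≤ |A + A| ≤ |A|(|A|+1)/2, i.e. 11 ≤ |A + A| ≤ 21.
Lower bound 2|A|-1 is attained iff A is an arithmetic progression.
Enumerate sums a + a' for a ≤ a' (symmetric, so this suffices):
a = -3: -3+-3=-6, -3+1=-2, -3+2=-1, -3+3=0, -3+9=6, -3+11=8
a = 1: 1+1=2, 1+2=3, 1+3=4, 1+9=10, 1+11=12
a = 2: 2+2=4, 2+3=5, 2+9=11, 2+11=13
a = 3: 3+3=6, 3+9=12, 3+11=14
a = 9: 9+9=18, 9+11=20
a = 11: 11+11=22
Distinct sums: {-6, -2, -1, 0, 2, 3, 4, 5, 6, 8, 10, 11, 12, 13, 14, 18, 20, 22}
|A + A| = 18

|A + A| = 18


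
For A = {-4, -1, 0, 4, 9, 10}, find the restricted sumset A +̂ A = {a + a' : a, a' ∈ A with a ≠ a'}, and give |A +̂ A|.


Restricted sumset: A +̂ A = {a + a' : a ∈ A, a' ∈ A, a ≠ a'}.
Equivalently, take A + A and drop any sum 2a that is achievable ONLY as a + a for a ∈ A (i.e. sums representable only with equal summands).
Enumerate pairs (a, a') with a < a' (symmetric, so each unordered pair gives one sum; this covers all a ≠ a'):
  -4 + -1 = -5
  -4 + 0 = -4
  -4 + 4 = 0
  -4 + 9 = 5
  -4 + 10 = 6
  -1 + 0 = -1
  -1 + 4 = 3
  -1 + 9 = 8
  -1 + 10 = 9
  0 + 4 = 4
  0 + 9 = 9
  0 + 10 = 10
  4 + 9 = 13
  4 + 10 = 14
  9 + 10 = 19
Collected distinct sums: {-5, -4, -1, 0, 3, 4, 5, 6, 8, 9, 10, 13, 14, 19}
|A +̂ A| = 14
(Reference bound: |A +̂ A| ≥ 2|A| - 3 for |A| ≥ 2, with |A| = 6 giving ≥ 9.)

|A +̂ A| = 14


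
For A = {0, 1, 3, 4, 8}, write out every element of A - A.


A - A = {a - a' : a, a' ∈ A}.
Compute a - a' for each ordered pair (a, a'):
a = 0: 0-0=0, 0-1=-1, 0-3=-3, 0-4=-4, 0-8=-8
a = 1: 1-0=1, 1-1=0, 1-3=-2, 1-4=-3, 1-8=-7
a = 3: 3-0=3, 3-1=2, 3-3=0, 3-4=-1, 3-8=-5
a = 4: 4-0=4, 4-1=3, 4-3=1, 4-4=0, 4-8=-4
a = 8: 8-0=8, 8-1=7, 8-3=5, 8-4=4, 8-8=0
Collecting distinct values (and noting 0 appears from a-a):
A - A = {-8, -7, -5, -4, -3, -2, -1, 0, 1, 2, 3, 4, 5, 7, 8}
|A - A| = 15

A - A = {-8, -7, -5, -4, -3, -2, -1, 0, 1, 2, 3, 4, 5, 7, 8}


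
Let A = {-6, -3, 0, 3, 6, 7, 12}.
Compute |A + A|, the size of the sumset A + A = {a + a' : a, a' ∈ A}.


A + A = {a + a' : a, a' ∈ A}; |A| = 7.
General bounds: 2|A| - 1 ≤ |A + A| ≤ |A|(|A|+1)/2, i.e. 13 ≤ |A + A| ≤ 28.
Lower bound 2|A|-1 is attained iff A is an arithmetic progression.
Enumerate sums a + a' for a ≤ a' (symmetric, so this suffices):
a = -6: -6+-6=-12, -6+-3=-9, -6+0=-6, -6+3=-3, -6+6=0, -6+7=1, -6+12=6
a = -3: -3+-3=-6, -3+0=-3, -3+3=0, -3+6=3, -3+7=4, -3+12=9
a = 0: 0+0=0, 0+3=3, 0+6=6, 0+7=7, 0+12=12
a = 3: 3+3=6, 3+6=9, 3+7=10, 3+12=15
a = 6: 6+6=12, 6+7=13, 6+12=18
a = 7: 7+7=14, 7+12=19
a = 12: 12+12=24
Distinct sums: {-12, -9, -6, -3, 0, 1, 3, 4, 6, 7, 9, 10, 12, 13, 14, 15, 18, 19, 24}
|A + A| = 19

|A + A| = 19


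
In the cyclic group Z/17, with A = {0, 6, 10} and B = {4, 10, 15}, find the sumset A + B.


Work in Z/17Z: reduce every sum a + b modulo 17.
Enumerate all 9 pairs:
a = 0: 0+4=4, 0+10=10, 0+15=15
a = 6: 6+4=10, 6+10=16, 6+15=4
a = 10: 10+4=14, 10+10=3, 10+15=8
Distinct residues collected: {3, 4, 8, 10, 14, 15, 16}
|A + B| = 7 (out of 17 total residues).

A + B = {3, 4, 8, 10, 14, 15, 16}


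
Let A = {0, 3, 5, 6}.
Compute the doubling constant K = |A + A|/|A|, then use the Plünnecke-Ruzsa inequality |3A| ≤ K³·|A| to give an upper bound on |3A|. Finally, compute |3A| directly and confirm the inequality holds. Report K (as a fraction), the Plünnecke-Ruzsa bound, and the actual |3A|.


|A| = 4.
Step 1: Compute A + A by enumerating all 16 pairs.
A + A = {0, 3, 5, 6, 8, 9, 10, 11, 12}, so |A + A| = 9.
Step 2: Doubling constant K = |A + A|/|A| = 9/4 = 9/4 ≈ 2.2500.
Step 3: Plünnecke-Ruzsa gives |3A| ≤ K³·|A| = (2.2500)³ · 4 ≈ 45.5625.
Step 4: Compute 3A = A + A + A directly by enumerating all triples (a,b,c) ∈ A³; |3A| = 15.
Step 5: Check 15 ≤ 45.5625? Yes ✓.

K = 9/4, Plünnecke-Ruzsa bound K³|A| ≈ 45.5625, |3A| = 15, inequality holds.


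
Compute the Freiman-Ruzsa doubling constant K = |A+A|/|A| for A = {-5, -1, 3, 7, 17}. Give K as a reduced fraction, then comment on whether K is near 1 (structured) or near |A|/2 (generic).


|A| = 5.
Compute A + A by enumerating all 25 pairs.
A + A = {-10, -6, -2, 2, 6, 10, 12, 14, 16, 20, 24, 34}, so |A + A| = 12.
K = |A + A| / |A| = 12/5 (already in lowest terms) ≈ 2.4000.
Reference: AP of size 5 gives K = 9/5 ≈ 1.8000; a fully generic set of size 5 gives K ≈ 3.0000.

|A| = 5, |A + A| = 12, K = 12/5.


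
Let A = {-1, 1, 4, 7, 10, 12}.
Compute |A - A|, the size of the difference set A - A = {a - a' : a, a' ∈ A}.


A - A = {a - a' : a, a' ∈ A}; |A| = 6.
Bounds: 2|A|-1 ≤ |A - A| ≤ |A|² - |A| + 1, i.e. 11 ≤ |A - A| ≤ 31.
Note: 0 ∈ A - A always (from a - a). The set is symmetric: if d ∈ A - A then -d ∈ A - A.
Enumerate nonzero differences d = a - a' with a > a' (then include -d):
Positive differences: {2, 3, 5, 6, 8, 9, 11, 13}
Full difference set: {0} ∪ (positive diffs) ∪ (negative diffs).
|A - A| = 1 + 2·8 = 17 (matches direct enumeration: 17).

|A - A| = 17


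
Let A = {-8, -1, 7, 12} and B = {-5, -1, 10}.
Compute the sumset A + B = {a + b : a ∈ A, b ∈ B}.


A + B = {a + b : a ∈ A, b ∈ B}.
Enumerate all |A|·|B| = 4·3 = 12 pairs (a, b) and collect distinct sums.
a = -8: -8+-5=-13, -8+-1=-9, -8+10=2
a = -1: -1+-5=-6, -1+-1=-2, -1+10=9
a = 7: 7+-5=2, 7+-1=6, 7+10=17
a = 12: 12+-5=7, 12+-1=11, 12+10=22
Collecting distinct sums: A + B = {-13, -9, -6, -2, 2, 6, 7, 9, 11, 17, 22}
|A + B| = 11

A + B = {-13, -9, -6, -2, 2, 6, 7, 9, 11, 17, 22}


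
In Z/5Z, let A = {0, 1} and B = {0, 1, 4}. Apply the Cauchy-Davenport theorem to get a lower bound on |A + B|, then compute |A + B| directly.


Cauchy-Davenport: |A + B| ≥ min(p, |A| + |B| - 1) for A, B nonempty in Z/pZ.
|A| = 2, |B| = 3, p = 5.
CD lower bound = min(5, 2 + 3 - 1) = min(5, 4) = 4.
Compute A + B mod 5 directly:
a = 0: 0+0=0, 0+1=1, 0+4=4
a = 1: 1+0=1, 1+1=2, 1+4=0
A + B = {0, 1, 2, 4}, so |A + B| = 4.
Verify: 4 ≥ 4? Yes ✓.

CD lower bound = 4, actual |A + B| = 4.


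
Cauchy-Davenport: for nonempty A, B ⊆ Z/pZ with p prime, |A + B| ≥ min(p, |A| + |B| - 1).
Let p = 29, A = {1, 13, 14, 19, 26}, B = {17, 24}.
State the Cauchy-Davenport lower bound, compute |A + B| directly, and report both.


Cauchy-Davenport: |A + B| ≥ min(p, |A| + |B| - 1) for A, B nonempty in Z/pZ.
|A| = 5, |B| = 2, p = 29.
CD lower bound = min(29, 5 + 2 - 1) = min(29, 6) = 6.
Compute A + B mod 29 directly:
a = 1: 1+17=18, 1+24=25
a = 13: 13+17=1, 13+24=8
a = 14: 14+17=2, 14+24=9
a = 19: 19+17=7, 19+24=14
a = 26: 26+17=14, 26+24=21
A + B = {1, 2, 7, 8, 9, 14, 18, 21, 25}, so |A + B| = 9.
Verify: 9 ≥ 6? Yes ✓.

CD lower bound = 6, actual |A + B| = 9.


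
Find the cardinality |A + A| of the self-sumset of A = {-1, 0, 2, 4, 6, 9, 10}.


A + A = {a + a' : a, a' ∈ A}; |A| = 7.
General bounds: 2|A| - 1 ≤ |A + A| ≤ |A|(|A|+1)/2, i.e. 13 ≤ |A + A| ≤ 28.
Lower bound 2|A|-1 is attained iff A is an arithmetic progression.
Enumerate sums a + a' for a ≤ a' (symmetric, so this suffices):
a = -1: -1+-1=-2, -1+0=-1, -1+2=1, -1+4=3, -1+6=5, -1+9=8, -1+10=9
a = 0: 0+0=0, 0+2=2, 0+4=4, 0+6=6, 0+9=9, 0+10=10
a = 2: 2+2=4, 2+4=6, 2+6=8, 2+9=11, 2+10=12
a = 4: 4+4=8, 4+6=10, 4+9=13, 4+10=14
a = 6: 6+6=12, 6+9=15, 6+10=16
a = 9: 9+9=18, 9+10=19
a = 10: 10+10=20
Distinct sums: {-2, -1, 0, 1, 2, 3, 4, 5, 6, 8, 9, 10, 11, 12, 13, 14, 15, 16, 18, 19, 20}
|A + A| = 21

|A + A| = 21


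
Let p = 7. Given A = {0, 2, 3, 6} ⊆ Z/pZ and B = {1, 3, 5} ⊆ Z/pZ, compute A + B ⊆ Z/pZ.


Work in Z/7Z: reduce every sum a + b modulo 7.
Enumerate all 12 pairs:
a = 0: 0+1=1, 0+3=3, 0+5=5
a = 2: 2+1=3, 2+3=5, 2+5=0
a = 3: 3+1=4, 3+3=6, 3+5=1
a = 6: 6+1=0, 6+3=2, 6+5=4
Distinct residues collected: {0, 1, 2, 3, 4, 5, 6}
|A + B| = 7 (out of 7 total residues).

A + B = {0, 1, 2, 3, 4, 5, 6}


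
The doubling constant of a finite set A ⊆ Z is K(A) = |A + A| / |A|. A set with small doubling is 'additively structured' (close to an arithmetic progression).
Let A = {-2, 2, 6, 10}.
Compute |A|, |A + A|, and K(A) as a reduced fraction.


|A| = 4.
Compute A + A by enumerating all 16 pairs.
A + A = {-4, 0, 4, 8, 12, 16, 20}, so |A + A| = 7.
K = |A + A| / |A| = 7/4 (already in lowest terms) ≈ 1.7500.
Reference: AP of size 4 gives K = 7/4 ≈ 1.7500; a fully generic set of size 4 gives K ≈ 2.5000.

|A| = 4, |A + A| = 7, K = 7/4.


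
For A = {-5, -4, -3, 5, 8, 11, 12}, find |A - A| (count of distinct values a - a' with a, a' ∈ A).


A - A = {a - a' : a, a' ∈ A}; |A| = 7.
Bounds: 2|A|-1 ≤ |A - A| ≤ |A|² - |A| + 1, i.e. 13 ≤ |A - A| ≤ 43.
Note: 0 ∈ A - A always (from a - a). The set is symmetric: if d ∈ A - A then -d ∈ A - A.
Enumerate nonzero differences d = a - a' with a > a' (then include -d):
Positive differences: {1, 2, 3, 4, 6, 7, 8, 9, 10, 11, 12, 13, 14, 15, 16, 17}
Full difference set: {0} ∪ (positive diffs) ∪ (negative diffs).
|A - A| = 1 + 2·16 = 33 (matches direct enumeration: 33).

|A - A| = 33


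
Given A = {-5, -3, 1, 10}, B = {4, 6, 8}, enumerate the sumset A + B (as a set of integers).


A + B = {a + b : a ∈ A, b ∈ B}.
Enumerate all |A|·|B| = 4·3 = 12 pairs (a, b) and collect distinct sums.
a = -5: -5+4=-1, -5+6=1, -5+8=3
a = -3: -3+4=1, -3+6=3, -3+8=5
a = 1: 1+4=5, 1+6=7, 1+8=9
a = 10: 10+4=14, 10+6=16, 10+8=18
Collecting distinct sums: A + B = {-1, 1, 3, 5, 7, 9, 14, 16, 18}
|A + B| = 9

A + B = {-1, 1, 3, 5, 7, 9, 14, 16, 18}


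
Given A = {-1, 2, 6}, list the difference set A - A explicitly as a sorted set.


A - A = {a - a' : a, a' ∈ A}.
Compute a - a' for each ordered pair (a, a'):
a = -1: -1--1=0, -1-2=-3, -1-6=-7
a = 2: 2--1=3, 2-2=0, 2-6=-4
a = 6: 6--1=7, 6-2=4, 6-6=0
Collecting distinct values (and noting 0 appears from a-a):
A - A = {-7, -4, -3, 0, 3, 4, 7}
|A - A| = 7

A - A = {-7, -4, -3, 0, 3, 4, 7}


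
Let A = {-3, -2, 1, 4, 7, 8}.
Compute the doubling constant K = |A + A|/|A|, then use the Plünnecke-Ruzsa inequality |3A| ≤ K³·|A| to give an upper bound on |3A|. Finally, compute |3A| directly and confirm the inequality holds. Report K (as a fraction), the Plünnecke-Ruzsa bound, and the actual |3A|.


|A| = 6.
Step 1: Compute A + A by enumerating all 36 pairs.
A + A = {-6, -5, -4, -2, -1, 1, 2, 4, 5, 6, 8, 9, 11, 12, 14, 15, 16}, so |A + A| = 17.
Step 2: Doubling constant K = |A + A|/|A| = 17/6 = 17/6 ≈ 2.8333.
Step 3: Plünnecke-Ruzsa gives |3A| ≤ K³·|A| = (2.8333)³ · 6 ≈ 136.4722.
Step 4: Compute 3A = A + A + A directly by enumerating all triples (a,b,c) ∈ A³; |3A| = 34.
Step 5: Check 34 ≤ 136.4722? Yes ✓.

K = 17/6, Plünnecke-Ruzsa bound K³|A| ≈ 136.4722, |3A| = 34, inequality holds.


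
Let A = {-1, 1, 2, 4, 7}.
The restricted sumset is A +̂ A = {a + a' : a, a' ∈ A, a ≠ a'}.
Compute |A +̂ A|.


Restricted sumset: A +̂ A = {a + a' : a ∈ A, a' ∈ A, a ≠ a'}.
Equivalently, take A + A and drop any sum 2a that is achievable ONLY as a + a for a ∈ A (i.e. sums representable only with equal summands).
Enumerate pairs (a, a') with a < a' (symmetric, so each unordered pair gives one sum; this covers all a ≠ a'):
  -1 + 1 = 0
  -1 + 2 = 1
  -1 + 4 = 3
  -1 + 7 = 6
  1 + 2 = 3
  1 + 4 = 5
  1 + 7 = 8
  2 + 4 = 6
  2 + 7 = 9
  4 + 7 = 11
Collected distinct sums: {0, 1, 3, 5, 6, 8, 9, 11}
|A +̂ A| = 8
(Reference bound: |A +̂ A| ≥ 2|A| - 3 for |A| ≥ 2, with |A| = 5 giving ≥ 7.)

|A +̂ A| = 8


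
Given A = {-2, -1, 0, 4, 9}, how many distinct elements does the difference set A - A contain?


A - A = {a - a' : a, a' ∈ A}; |A| = 5.
Bounds: 2|A|-1 ≤ |A - A| ≤ |A|² - |A| + 1, i.e. 9 ≤ |A - A| ≤ 21.
Note: 0 ∈ A - A always (from a - a). The set is symmetric: if d ∈ A - A then -d ∈ A - A.
Enumerate nonzero differences d = a - a' with a > a' (then include -d):
Positive differences: {1, 2, 4, 5, 6, 9, 10, 11}
Full difference set: {0} ∪ (positive diffs) ∪ (negative diffs).
|A - A| = 1 + 2·8 = 17 (matches direct enumeration: 17).

|A - A| = 17


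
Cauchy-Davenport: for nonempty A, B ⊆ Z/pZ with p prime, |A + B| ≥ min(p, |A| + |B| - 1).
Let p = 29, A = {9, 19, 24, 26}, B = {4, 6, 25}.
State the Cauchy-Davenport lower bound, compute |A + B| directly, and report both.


Cauchy-Davenport: |A + B| ≥ min(p, |A| + |B| - 1) for A, B nonempty in Z/pZ.
|A| = 4, |B| = 3, p = 29.
CD lower bound = min(29, 4 + 3 - 1) = min(29, 6) = 6.
Compute A + B mod 29 directly:
a = 9: 9+4=13, 9+6=15, 9+25=5
a = 19: 19+4=23, 19+6=25, 19+25=15
a = 24: 24+4=28, 24+6=1, 24+25=20
a = 26: 26+4=1, 26+6=3, 26+25=22
A + B = {1, 3, 5, 13, 15, 20, 22, 23, 25, 28}, so |A + B| = 10.
Verify: 10 ≥ 6? Yes ✓.

CD lower bound = 6, actual |A + B| = 10.


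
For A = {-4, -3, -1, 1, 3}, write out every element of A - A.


A - A = {a - a' : a, a' ∈ A}.
Compute a - a' for each ordered pair (a, a'):
a = -4: -4--4=0, -4--3=-1, -4--1=-3, -4-1=-5, -4-3=-7
a = -3: -3--4=1, -3--3=0, -3--1=-2, -3-1=-4, -3-3=-6
a = -1: -1--4=3, -1--3=2, -1--1=0, -1-1=-2, -1-3=-4
a = 1: 1--4=5, 1--3=4, 1--1=2, 1-1=0, 1-3=-2
a = 3: 3--4=7, 3--3=6, 3--1=4, 3-1=2, 3-3=0
Collecting distinct values (and noting 0 appears from a-a):
A - A = {-7, -6, -5, -4, -3, -2, -1, 0, 1, 2, 3, 4, 5, 6, 7}
|A - A| = 15

A - A = {-7, -6, -5, -4, -3, -2, -1, 0, 1, 2, 3, 4, 5, 6, 7}


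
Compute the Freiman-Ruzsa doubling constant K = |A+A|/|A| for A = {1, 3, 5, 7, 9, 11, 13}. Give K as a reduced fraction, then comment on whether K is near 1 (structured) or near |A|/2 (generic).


|A| = 7.
Compute A + A by enumerating all 49 pairs.
A + A = {2, 4, 6, 8, 10, 12, 14, 16, 18, 20, 22, 24, 26}, so |A + A| = 13.
K = |A + A| / |A| = 13/7 (already in lowest terms) ≈ 1.8571.
Reference: AP of size 7 gives K = 13/7 ≈ 1.8571; a fully generic set of size 7 gives K ≈ 4.0000.

|A| = 7, |A + A| = 13, K = 13/7.


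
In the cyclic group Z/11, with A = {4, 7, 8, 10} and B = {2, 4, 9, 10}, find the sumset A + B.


Work in Z/11Z: reduce every sum a + b modulo 11.
Enumerate all 16 pairs:
a = 4: 4+2=6, 4+4=8, 4+9=2, 4+10=3
a = 7: 7+2=9, 7+4=0, 7+9=5, 7+10=6
a = 8: 8+2=10, 8+4=1, 8+9=6, 8+10=7
a = 10: 10+2=1, 10+4=3, 10+9=8, 10+10=9
Distinct residues collected: {0, 1, 2, 3, 5, 6, 7, 8, 9, 10}
|A + B| = 10 (out of 11 total residues).

A + B = {0, 1, 2, 3, 5, 6, 7, 8, 9, 10}


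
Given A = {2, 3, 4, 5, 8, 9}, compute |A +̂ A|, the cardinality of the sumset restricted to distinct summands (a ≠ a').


Restricted sumset: A +̂ A = {a + a' : a ∈ A, a' ∈ A, a ≠ a'}.
Equivalently, take A + A and drop any sum 2a that is achievable ONLY as a + a for a ∈ A (i.e. sums representable only with equal summands).
Enumerate pairs (a, a') with a < a' (symmetric, so each unordered pair gives one sum; this covers all a ≠ a'):
  2 + 3 = 5
  2 + 4 = 6
  2 + 5 = 7
  2 + 8 = 10
  2 + 9 = 11
  3 + 4 = 7
  3 + 5 = 8
  3 + 8 = 11
  3 + 9 = 12
  4 + 5 = 9
  4 + 8 = 12
  4 + 9 = 13
  5 + 8 = 13
  5 + 9 = 14
  8 + 9 = 17
Collected distinct sums: {5, 6, 7, 8, 9, 10, 11, 12, 13, 14, 17}
|A +̂ A| = 11
(Reference bound: |A +̂ A| ≥ 2|A| - 3 for |A| ≥ 2, with |A| = 6 giving ≥ 9.)

|A +̂ A| = 11


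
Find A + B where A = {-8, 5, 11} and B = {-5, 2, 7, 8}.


A + B = {a + b : a ∈ A, b ∈ B}.
Enumerate all |A|·|B| = 3·4 = 12 pairs (a, b) and collect distinct sums.
a = -8: -8+-5=-13, -8+2=-6, -8+7=-1, -8+8=0
a = 5: 5+-5=0, 5+2=7, 5+7=12, 5+8=13
a = 11: 11+-5=6, 11+2=13, 11+7=18, 11+8=19
Collecting distinct sums: A + B = {-13, -6, -1, 0, 6, 7, 12, 13, 18, 19}
|A + B| = 10

A + B = {-13, -6, -1, 0, 6, 7, 12, 13, 18, 19}


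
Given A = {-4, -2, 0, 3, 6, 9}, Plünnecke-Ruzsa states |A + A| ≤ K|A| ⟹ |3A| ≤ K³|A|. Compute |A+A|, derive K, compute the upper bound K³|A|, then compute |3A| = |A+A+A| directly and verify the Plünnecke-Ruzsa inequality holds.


|A| = 6.
Step 1: Compute A + A by enumerating all 36 pairs.
A + A = {-8, -6, -4, -2, -1, 0, 1, 2, 3, 4, 5, 6, 7, 9, 12, 15, 18}, so |A + A| = 17.
Step 2: Doubling constant K = |A + A|/|A| = 17/6 = 17/6 ≈ 2.8333.
Step 3: Plünnecke-Ruzsa gives |3A| ≤ K³·|A| = (2.8333)³ · 6 ≈ 136.4722.
Step 4: Compute 3A = A + A + A directly by enumerating all triples (a,b,c) ∈ A³; |3A| = 30.
Step 5: Check 30 ≤ 136.4722? Yes ✓.

K = 17/6, Plünnecke-Ruzsa bound K³|A| ≈ 136.4722, |3A| = 30, inequality holds.


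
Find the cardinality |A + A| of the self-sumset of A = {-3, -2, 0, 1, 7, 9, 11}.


A + A = {a + a' : a, a' ∈ A}; |A| = 7.
General bounds: 2|A| - 1 ≤ |A + A| ≤ |A|(|A|+1)/2, i.e. 13 ≤ |A + A| ≤ 28.
Lower bound 2|A|-1 is attained iff A is an arithmetic progression.
Enumerate sums a + a' for a ≤ a' (symmetric, so this suffices):
a = -3: -3+-3=-6, -3+-2=-5, -3+0=-3, -3+1=-2, -3+7=4, -3+9=6, -3+11=8
a = -2: -2+-2=-4, -2+0=-2, -2+1=-1, -2+7=5, -2+9=7, -2+11=9
a = 0: 0+0=0, 0+1=1, 0+7=7, 0+9=9, 0+11=11
a = 1: 1+1=2, 1+7=8, 1+9=10, 1+11=12
a = 7: 7+7=14, 7+9=16, 7+11=18
a = 9: 9+9=18, 9+11=20
a = 11: 11+11=22
Distinct sums: {-6, -5, -4, -3, -2, -1, 0, 1, 2, 4, 5, 6, 7, 8, 9, 10, 11, 12, 14, 16, 18, 20, 22}
|A + A| = 23

|A + A| = 23


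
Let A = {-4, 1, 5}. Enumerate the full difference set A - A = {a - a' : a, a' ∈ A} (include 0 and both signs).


A - A = {a - a' : a, a' ∈ A}.
Compute a - a' for each ordered pair (a, a'):
a = -4: -4--4=0, -4-1=-5, -4-5=-9
a = 1: 1--4=5, 1-1=0, 1-5=-4
a = 5: 5--4=9, 5-1=4, 5-5=0
Collecting distinct values (and noting 0 appears from a-a):
A - A = {-9, -5, -4, 0, 4, 5, 9}
|A - A| = 7

A - A = {-9, -5, -4, 0, 4, 5, 9}


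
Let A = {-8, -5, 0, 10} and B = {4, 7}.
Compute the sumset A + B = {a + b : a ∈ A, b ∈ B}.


A + B = {a + b : a ∈ A, b ∈ B}.
Enumerate all |A|·|B| = 4·2 = 8 pairs (a, b) and collect distinct sums.
a = -8: -8+4=-4, -8+7=-1
a = -5: -5+4=-1, -5+7=2
a = 0: 0+4=4, 0+7=7
a = 10: 10+4=14, 10+7=17
Collecting distinct sums: A + B = {-4, -1, 2, 4, 7, 14, 17}
|A + B| = 7

A + B = {-4, -1, 2, 4, 7, 14, 17}


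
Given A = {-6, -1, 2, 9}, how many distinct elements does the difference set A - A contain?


A - A = {a - a' : a, a' ∈ A}; |A| = 4.
Bounds: 2|A|-1 ≤ |A - A| ≤ |A|² - |A| + 1, i.e. 7 ≤ |A - A| ≤ 13.
Note: 0 ∈ A - A always (from a - a). The set is symmetric: if d ∈ A - A then -d ∈ A - A.
Enumerate nonzero differences d = a - a' with a > a' (then include -d):
Positive differences: {3, 5, 7, 8, 10, 15}
Full difference set: {0} ∪ (positive diffs) ∪ (negative diffs).
|A - A| = 1 + 2·6 = 13 (matches direct enumeration: 13).

|A - A| = 13


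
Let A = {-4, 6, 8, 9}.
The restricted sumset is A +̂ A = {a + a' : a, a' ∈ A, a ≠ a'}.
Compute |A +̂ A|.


Restricted sumset: A +̂ A = {a + a' : a ∈ A, a' ∈ A, a ≠ a'}.
Equivalently, take A + A and drop any sum 2a that is achievable ONLY as a + a for a ∈ A (i.e. sums representable only with equal summands).
Enumerate pairs (a, a') with a < a' (symmetric, so each unordered pair gives one sum; this covers all a ≠ a'):
  -4 + 6 = 2
  -4 + 8 = 4
  -4 + 9 = 5
  6 + 8 = 14
  6 + 9 = 15
  8 + 9 = 17
Collected distinct sums: {2, 4, 5, 14, 15, 17}
|A +̂ A| = 6
(Reference bound: |A +̂ A| ≥ 2|A| - 3 for |A| ≥ 2, with |A| = 4 giving ≥ 5.)

|A +̂ A| = 6


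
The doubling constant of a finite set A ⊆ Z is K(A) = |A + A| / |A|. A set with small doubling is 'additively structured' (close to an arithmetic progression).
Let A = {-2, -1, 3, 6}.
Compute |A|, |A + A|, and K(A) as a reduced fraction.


|A| = 4.
Compute A + A by enumerating all 16 pairs.
A + A = {-4, -3, -2, 1, 2, 4, 5, 6, 9, 12}, so |A + A| = 10.
K = |A + A| / |A| = 10/4 = 5/2 ≈ 2.5000.
Reference: AP of size 4 gives K = 7/4 ≈ 1.7500; a fully generic set of size 4 gives K ≈ 2.5000.

|A| = 4, |A + A| = 10, K = 10/4 = 5/2.


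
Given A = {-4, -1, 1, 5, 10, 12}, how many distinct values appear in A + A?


A + A = {a + a' : a, a' ∈ A}; |A| = 6.
General bounds: 2|A| - 1 ≤ |A + A| ≤ |A|(|A|+1)/2, i.e. 11 ≤ |A + A| ≤ 21.
Lower bound 2|A|-1 is attained iff A is an arithmetic progression.
Enumerate sums a + a' for a ≤ a' (symmetric, so this suffices):
a = -4: -4+-4=-8, -4+-1=-5, -4+1=-3, -4+5=1, -4+10=6, -4+12=8
a = -1: -1+-1=-2, -1+1=0, -1+5=4, -1+10=9, -1+12=11
a = 1: 1+1=2, 1+5=6, 1+10=11, 1+12=13
a = 5: 5+5=10, 5+10=15, 5+12=17
a = 10: 10+10=20, 10+12=22
a = 12: 12+12=24
Distinct sums: {-8, -5, -3, -2, 0, 1, 2, 4, 6, 8, 9, 10, 11, 13, 15, 17, 20, 22, 24}
|A + A| = 19

|A + A| = 19


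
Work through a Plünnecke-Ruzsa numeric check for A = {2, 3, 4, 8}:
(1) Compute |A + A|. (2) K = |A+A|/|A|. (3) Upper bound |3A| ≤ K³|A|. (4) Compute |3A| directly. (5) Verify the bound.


|A| = 4.
Step 1: Compute A + A by enumerating all 16 pairs.
A + A = {4, 5, 6, 7, 8, 10, 11, 12, 16}, so |A + A| = 9.
Step 2: Doubling constant K = |A + A|/|A| = 9/4 = 9/4 ≈ 2.2500.
Step 3: Plünnecke-Ruzsa gives |3A| ≤ K³·|A| = (2.2500)³ · 4 ≈ 45.5625.
Step 4: Compute 3A = A + A + A directly by enumerating all triples (a,b,c) ∈ A³; |3A| = 15.
Step 5: Check 15 ≤ 45.5625? Yes ✓.

K = 9/4, Plünnecke-Ruzsa bound K³|A| ≈ 45.5625, |3A| = 15, inequality holds.


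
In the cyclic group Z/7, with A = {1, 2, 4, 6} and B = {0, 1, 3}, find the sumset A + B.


Work in Z/7Z: reduce every sum a + b modulo 7.
Enumerate all 12 pairs:
a = 1: 1+0=1, 1+1=2, 1+3=4
a = 2: 2+0=2, 2+1=3, 2+3=5
a = 4: 4+0=4, 4+1=5, 4+3=0
a = 6: 6+0=6, 6+1=0, 6+3=2
Distinct residues collected: {0, 1, 2, 3, 4, 5, 6}
|A + B| = 7 (out of 7 total residues).

A + B = {0, 1, 2, 3, 4, 5, 6}


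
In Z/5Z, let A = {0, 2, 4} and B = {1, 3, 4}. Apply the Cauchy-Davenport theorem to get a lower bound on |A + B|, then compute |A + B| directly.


Cauchy-Davenport: |A + B| ≥ min(p, |A| + |B| - 1) for A, B nonempty in Z/pZ.
|A| = 3, |B| = 3, p = 5.
CD lower bound = min(5, 3 + 3 - 1) = min(5, 5) = 5.
Compute A + B mod 5 directly:
a = 0: 0+1=1, 0+3=3, 0+4=4
a = 2: 2+1=3, 2+3=0, 2+4=1
a = 4: 4+1=0, 4+3=2, 4+4=3
A + B = {0, 1, 2, 3, 4}, so |A + B| = 5.
Verify: 5 ≥ 5? Yes ✓.

CD lower bound = 5, actual |A + B| = 5.


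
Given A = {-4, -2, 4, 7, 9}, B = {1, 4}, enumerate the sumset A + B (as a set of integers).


A + B = {a + b : a ∈ A, b ∈ B}.
Enumerate all |A|·|B| = 5·2 = 10 pairs (a, b) and collect distinct sums.
a = -4: -4+1=-3, -4+4=0
a = -2: -2+1=-1, -2+4=2
a = 4: 4+1=5, 4+4=8
a = 7: 7+1=8, 7+4=11
a = 9: 9+1=10, 9+4=13
Collecting distinct sums: A + B = {-3, -1, 0, 2, 5, 8, 10, 11, 13}
|A + B| = 9

A + B = {-3, -1, 0, 2, 5, 8, 10, 11, 13}


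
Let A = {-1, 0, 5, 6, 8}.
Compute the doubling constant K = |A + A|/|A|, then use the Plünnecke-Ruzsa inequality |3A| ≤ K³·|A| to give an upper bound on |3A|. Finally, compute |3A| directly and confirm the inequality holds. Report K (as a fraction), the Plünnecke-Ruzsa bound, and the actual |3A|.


|A| = 5.
Step 1: Compute A + A by enumerating all 25 pairs.
A + A = {-2, -1, 0, 4, 5, 6, 7, 8, 10, 11, 12, 13, 14, 16}, so |A + A| = 14.
Step 2: Doubling constant K = |A + A|/|A| = 14/5 = 14/5 ≈ 2.8000.
Step 3: Plünnecke-Ruzsa gives |3A| ≤ K³·|A| = (2.8000)³ · 5 ≈ 109.7600.
Step 4: Compute 3A = A + A + A directly by enumerating all triples (a,b,c) ∈ A³; |3A| = 25.
Step 5: Check 25 ≤ 109.7600? Yes ✓.

K = 14/5, Plünnecke-Ruzsa bound K³|A| ≈ 109.7600, |3A| = 25, inequality holds.


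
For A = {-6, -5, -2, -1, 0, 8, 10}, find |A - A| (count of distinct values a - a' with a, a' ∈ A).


A - A = {a - a' : a, a' ∈ A}; |A| = 7.
Bounds: 2|A|-1 ≤ |A - A| ≤ |A|² - |A| + 1, i.e. 13 ≤ |A - A| ≤ 43.
Note: 0 ∈ A - A always (from a - a). The set is symmetric: if d ∈ A - A then -d ∈ A - A.
Enumerate nonzero differences d = a - a' with a > a' (then include -d):
Positive differences: {1, 2, 3, 4, 5, 6, 8, 9, 10, 11, 12, 13, 14, 15, 16}
Full difference set: {0} ∪ (positive diffs) ∪ (negative diffs).
|A - A| = 1 + 2·15 = 31 (matches direct enumeration: 31).

|A - A| = 31


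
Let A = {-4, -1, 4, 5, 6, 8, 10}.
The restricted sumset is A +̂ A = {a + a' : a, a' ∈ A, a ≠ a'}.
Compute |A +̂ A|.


Restricted sumset: A +̂ A = {a + a' : a ∈ A, a' ∈ A, a ≠ a'}.
Equivalently, take A + A and drop any sum 2a that is achievable ONLY as a + a for a ∈ A (i.e. sums representable only with equal summands).
Enumerate pairs (a, a') with a < a' (symmetric, so each unordered pair gives one sum; this covers all a ≠ a'):
  -4 + -1 = -5
  -4 + 4 = 0
  -4 + 5 = 1
  -4 + 6 = 2
  -4 + 8 = 4
  -4 + 10 = 6
  -1 + 4 = 3
  -1 + 5 = 4
  -1 + 6 = 5
  -1 + 8 = 7
  -1 + 10 = 9
  4 + 5 = 9
  4 + 6 = 10
  4 + 8 = 12
  4 + 10 = 14
  5 + 6 = 11
  5 + 8 = 13
  5 + 10 = 15
  6 + 8 = 14
  6 + 10 = 16
  8 + 10 = 18
Collected distinct sums: {-5, 0, 1, 2, 3, 4, 5, 6, 7, 9, 10, 11, 12, 13, 14, 15, 16, 18}
|A +̂ A| = 18
(Reference bound: |A +̂ A| ≥ 2|A| - 3 for |A| ≥ 2, with |A| = 7 giving ≥ 11.)

|A +̂ A| = 18


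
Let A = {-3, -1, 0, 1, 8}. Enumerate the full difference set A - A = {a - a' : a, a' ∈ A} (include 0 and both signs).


A - A = {a - a' : a, a' ∈ A}.
Compute a - a' for each ordered pair (a, a'):
a = -3: -3--3=0, -3--1=-2, -3-0=-3, -3-1=-4, -3-8=-11
a = -1: -1--3=2, -1--1=0, -1-0=-1, -1-1=-2, -1-8=-9
a = 0: 0--3=3, 0--1=1, 0-0=0, 0-1=-1, 0-8=-8
a = 1: 1--3=4, 1--1=2, 1-0=1, 1-1=0, 1-8=-7
a = 8: 8--3=11, 8--1=9, 8-0=8, 8-1=7, 8-8=0
Collecting distinct values (and noting 0 appears from a-a):
A - A = {-11, -9, -8, -7, -4, -3, -2, -1, 0, 1, 2, 3, 4, 7, 8, 9, 11}
|A - A| = 17

A - A = {-11, -9, -8, -7, -4, -3, -2, -1, 0, 1, 2, 3, 4, 7, 8, 9, 11}


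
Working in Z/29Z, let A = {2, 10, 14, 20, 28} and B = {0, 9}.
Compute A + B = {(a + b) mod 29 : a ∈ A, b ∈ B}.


Work in Z/29Z: reduce every sum a + b modulo 29.
Enumerate all 10 pairs:
a = 2: 2+0=2, 2+9=11
a = 10: 10+0=10, 10+9=19
a = 14: 14+0=14, 14+9=23
a = 20: 20+0=20, 20+9=0
a = 28: 28+0=28, 28+9=8
Distinct residues collected: {0, 2, 8, 10, 11, 14, 19, 20, 23, 28}
|A + B| = 10 (out of 29 total residues).

A + B = {0, 2, 8, 10, 11, 14, 19, 20, 23, 28}


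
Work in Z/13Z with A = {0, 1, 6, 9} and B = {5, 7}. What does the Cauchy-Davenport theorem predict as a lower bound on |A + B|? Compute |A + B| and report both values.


Cauchy-Davenport: |A + B| ≥ min(p, |A| + |B| - 1) for A, B nonempty in Z/pZ.
|A| = 4, |B| = 2, p = 13.
CD lower bound = min(13, 4 + 2 - 1) = min(13, 5) = 5.
Compute A + B mod 13 directly:
a = 0: 0+5=5, 0+7=7
a = 1: 1+5=6, 1+7=8
a = 6: 6+5=11, 6+7=0
a = 9: 9+5=1, 9+7=3
A + B = {0, 1, 3, 5, 6, 7, 8, 11}, so |A + B| = 8.
Verify: 8 ≥ 5? Yes ✓.

CD lower bound = 5, actual |A + B| = 8.


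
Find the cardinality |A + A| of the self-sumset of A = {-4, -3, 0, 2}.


A + A = {a + a' : a, a' ∈ A}; |A| = 4.
General bounds: 2|A| - 1 ≤ |A + A| ≤ |A|(|A|+1)/2, i.e. 7 ≤ |A + A| ≤ 10.
Lower bound 2|A|-1 is attained iff A is an arithmetic progression.
Enumerate sums a + a' for a ≤ a' (symmetric, so this suffices):
a = -4: -4+-4=-8, -4+-3=-7, -4+0=-4, -4+2=-2
a = -3: -3+-3=-6, -3+0=-3, -3+2=-1
a = 0: 0+0=0, 0+2=2
a = 2: 2+2=4
Distinct sums: {-8, -7, -6, -4, -3, -2, -1, 0, 2, 4}
|A + A| = 10

|A + A| = 10


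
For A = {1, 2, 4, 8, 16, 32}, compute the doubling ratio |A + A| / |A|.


|A| = 6.
Compute A + A by enumerating all 36 pairs.
A + A = {2, 3, 4, 5, 6, 8, 9, 10, 12, 16, 17, 18, 20, 24, 32, 33, 34, 36, 40, 48, 64}, so |A + A| = 21.
K = |A + A| / |A| = 21/6 = 7/2 ≈ 3.5000.
Reference: AP of size 6 gives K = 11/6 ≈ 1.8333; a fully generic set of size 6 gives K ≈ 3.5000.

|A| = 6, |A + A| = 21, K = 21/6 = 7/2.


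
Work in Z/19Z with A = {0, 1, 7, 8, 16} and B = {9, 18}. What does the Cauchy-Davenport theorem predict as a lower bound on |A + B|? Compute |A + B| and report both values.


Cauchy-Davenport: |A + B| ≥ min(p, |A| + |B| - 1) for A, B nonempty in Z/pZ.
|A| = 5, |B| = 2, p = 19.
CD lower bound = min(19, 5 + 2 - 1) = min(19, 6) = 6.
Compute A + B mod 19 directly:
a = 0: 0+9=9, 0+18=18
a = 1: 1+9=10, 1+18=0
a = 7: 7+9=16, 7+18=6
a = 8: 8+9=17, 8+18=7
a = 16: 16+9=6, 16+18=15
A + B = {0, 6, 7, 9, 10, 15, 16, 17, 18}, so |A + B| = 9.
Verify: 9 ≥ 6? Yes ✓.

CD lower bound = 6, actual |A + B| = 9.


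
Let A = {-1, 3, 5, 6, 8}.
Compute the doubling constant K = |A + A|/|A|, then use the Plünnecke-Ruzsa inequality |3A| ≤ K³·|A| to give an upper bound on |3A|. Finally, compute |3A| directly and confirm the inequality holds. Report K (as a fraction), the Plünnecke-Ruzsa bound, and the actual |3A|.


|A| = 5.
Step 1: Compute A + A by enumerating all 25 pairs.
A + A = {-2, 2, 4, 5, 6, 7, 8, 9, 10, 11, 12, 13, 14, 16}, so |A + A| = 14.
Step 2: Doubling constant K = |A + A|/|A| = 14/5 = 14/5 ≈ 2.8000.
Step 3: Plünnecke-Ruzsa gives |3A| ≤ K³·|A| = (2.8000)³ · 5 ≈ 109.7600.
Step 4: Compute 3A = A + A + A directly by enumerating all triples (a,b,c) ∈ A³; |3A| = 23.
Step 5: Check 23 ≤ 109.7600? Yes ✓.

K = 14/5, Plünnecke-Ruzsa bound K³|A| ≈ 109.7600, |3A| = 23, inequality holds.


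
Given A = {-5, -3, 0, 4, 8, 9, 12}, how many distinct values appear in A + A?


A + A = {a + a' : a, a' ∈ A}; |A| = 7.
General bounds: 2|A| - 1 ≤ |A + A| ≤ |A|(|A|+1)/2, i.e. 13 ≤ |A + A| ≤ 28.
Lower bound 2|A|-1 is attained iff A is an arithmetic progression.
Enumerate sums a + a' for a ≤ a' (symmetric, so this suffices):
a = -5: -5+-5=-10, -5+-3=-8, -5+0=-5, -5+4=-1, -5+8=3, -5+9=4, -5+12=7
a = -3: -3+-3=-6, -3+0=-3, -3+4=1, -3+8=5, -3+9=6, -3+12=9
a = 0: 0+0=0, 0+4=4, 0+8=8, 0+9=9, 0+12=12
a = 4: 4+4=8, 4+8=12, 4+9=13, 4+12=16
a = 8: 8+8=16, 8+9=17, 8+12=20
a = 9: 9+9=18, 9+12=21
a = 12: 12+12=24
Distinct sums: {-10, -8, -6, -5, -3, -1, 0, 1, 3, 4, 5, 6, 7, 8, 9, 12, 13, 16, 17, 18, 20, 21, 24}
|A + A| = 23

|A + A| = 23


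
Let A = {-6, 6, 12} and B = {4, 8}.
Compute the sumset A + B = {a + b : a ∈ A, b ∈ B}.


A + B = {a + b : a ∈ A, b ∈ B}.
Enumerate all |A|·|B| = 3·2 = 6 pairs (a, b) and collect distinct sums.
a = -6: -6+4=-2, -6+8=2
a = 6: 6+4=10, 6+8=14
a = 12: 12+4=16, 12+8=20
Collecting distinct sums: A + B = {-2, 2, 10, 14, 16, 20}
|A + B| = 6

A + B = {-2, 2, 10, 14, 16, 20}


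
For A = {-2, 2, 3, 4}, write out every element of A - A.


A - A = {a - a' : a, a' ∈ A}.
Compute a - a' for each ordered pair (a, a'):
a = -2: -2--2=0, -2-2=-4, -2-3=-5, -2-4=-6
a = 2: 2--2=4, 2-2=0, 2-3=-1, 2-4=-2
a = 3: 3--2=5, 3-2=1, 3-3=0, 3-4=-1
a = 4: 4--2=6, 4-2=2, 4-3=1, 4-4=0
Collecting distinct values (and noting 0 appears from a-a):
A - A = {-6, -5, -4, -2, -1, 0, 1, 2, 4, 5, 6}
|A - A| = 11

A - A = {-6, -5, -4, -2, -1, 0, 1, 2, 4, 5, 6}


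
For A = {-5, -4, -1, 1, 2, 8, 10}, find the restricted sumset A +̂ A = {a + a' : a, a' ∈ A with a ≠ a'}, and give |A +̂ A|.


Restricted sumset: A +̂ A = {a + a' : a ∈ A, a' ∈ A, a ≠ a'}.
Equivalently, take A + A and drop any sum 2a that is achievable ONLY as a + a for a ∈ A (i.e. sums representable only with equal summands).
Enumerate pairs (a, a') with a < a' (symmetric, so each unordered pair gives one sum; this covers all a ≠ a'):
  -5 + -4 = -9
  -5 + -1 = -6
  -5 + 1 = -4
  -5 + 2 = -3
  -5 + 8 = 3
  -5 + 10 = 5
  -4 + -1 = -5
  -4 + 1 = -3
  -4 + 2 = -2
  -4 + 8 = 4
  -4 + 10 = 6
  -1 + 1 = 0
  -1 + 2 = 1
  -1 + 8 = 7
  -1 + 10 = 9
  1 + 2 = 3
  1 + 8 = 9
  1 + 10 = 11
  2 + 8 = 10
  2 + 10 = 12
  8 + 10 = 18
Collected distinct sums: {-9, -6, -5, -4, -3, -2, 0, 1, 3, 4, 5, 6, 7, 9, 10, 11, 12, 18}
|A +̂ A| = 18
(Reference bound: |A +̂ A| ≥ 2|A| - 3 for |A| ≥ 2, with |A| = 7 giving ≥ 11.)

|A +̂ A| = 18


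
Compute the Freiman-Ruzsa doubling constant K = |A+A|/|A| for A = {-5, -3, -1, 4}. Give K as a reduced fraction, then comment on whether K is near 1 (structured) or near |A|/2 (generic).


|A| = 4.
Compute A + A by enumerating all 16 pairs.
A + A = {-10, -8, -6, -4, -2, -1, 1, 3, 8}, so |A + A| = 9.
K = |A + A| / |A| = 9/4 (already in lowest terms) ≈ 2.2500.
Reference: AP of size 4 gives K = 7/4 ≈ 1.7500; a fully generic set of size 4 gives K ≈ 2.5000.

|A| = 4, |A + A| = 9, K = 9/4.


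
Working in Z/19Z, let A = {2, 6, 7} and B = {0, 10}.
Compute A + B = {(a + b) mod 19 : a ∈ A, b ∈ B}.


Work in Z/19Z: reduce every sum a + b modulo 19.
Enumerate all 6 pairs:
a = 2: 2+0=2, 2+10=12
a = 6: 6+0=6, 6+10=16
a = 7: 7+0=7, 7+10=17
Distinct residues collected: {2, 6, 7, 12, 16, 17}
|A + B| = 6 (out of 19 total residues).

A + B = {2, 6, 7, 12, 16, 17}


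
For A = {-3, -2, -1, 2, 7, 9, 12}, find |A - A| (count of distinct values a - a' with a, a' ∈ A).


A - A = {a - a' : a, a' ∈ A}; |A| = 7.
Bounds: 2|A|-1 ≤ |A - A| ≤ |A|² - |A| + 1, i.e. 13 ≤ |A - A| ≤ 43.
Note: 0 ∈ A - A always (from a - a). The set is symmetric: if d ∈ A - A then -d ∈ A - A.
Enumerate nonzero differences d = a - a' with a > a' (then include -d):
Positive differences: {1, 2, 3, 4, 5, 7, 8, 9, 10, 11, 12, 13, 14, 15}
Full difference set: {0} ∪ (positive diffs) ∪ (negative diffs).
|A - A| = 1 + 2·14 = 29 (matches direct enumeration: 29).

|A - A| = 29


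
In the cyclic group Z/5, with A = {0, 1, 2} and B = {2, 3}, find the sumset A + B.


Work in Z/5Z: reduce every sum a + b modulo 5.
Enumerate all 6 pairs:
a = 0: 0+2=2, 0+3=3
a = 1: 1+2=3, 1+3=4
a = 2: 2+2=4, 2+3=0
Distinct residues collected: {0, 2, 3, 4}
|A + B| = 4 (out of 5 total residues).

A + B = {0, 2, 3, 4}


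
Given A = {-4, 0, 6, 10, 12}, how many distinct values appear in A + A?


A + A = {a + a' : a, a' ∈ A}; |A| = 5.
General bounds: 2|A| - 1 ≤ |A + A| ≤ |A|(|A|+1)/2, i.e. 9 ≤ |A + A| ≤ 15.
Lower bound 2|A|-1 is attained iff A is an arithmetic progression.
Enumerate sums a + a' for a ≤ a' (symmetric, so this suffices):
a = -4: -4+-4=-8, -4+0=-4, -4+6=2, -4+10=6, -4+12=8
a = 0: 0+0=0, 0+6=6, 0+10=10, 0+12=12
a = 6: 6+6=12, 6+10=16, 6+12=18
a = 10: 10+10=20, 10+12=22
a = 12: 12+12=24
Distinct sums: {-8, -4, 0, 2, 6, 8, 10, 12, 16, 18, 20, 22, 24}
|A + A| = 13

|A + A| = 13


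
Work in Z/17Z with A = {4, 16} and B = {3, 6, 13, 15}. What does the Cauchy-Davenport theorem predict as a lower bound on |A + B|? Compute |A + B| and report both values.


Cauchy-Davenport: |A + B| ≥ min(p, |A| + |B| - 1) for A, B nonempty in Z/pZ.
|A| = 2, |B| = 4, p = 17.
CD lower bound = min(17, 2 + 4 - 1) = min(17, 5) = 5.
Compute A + B mod 17 directly:
a = 4: 4+3=7, 4+6=10, 4+13=0, 4+15=2
a = 16: 16+3=2, 16+6=5, 16+13=12, 16+15=14
A + B = {0, 2, 5, 7, 10, 12, 14}, so |A + B| = 7.
Verify: 7 ≥ 5? Yes ✓.

CD lower bound = 5, actual |A + B| = 7.


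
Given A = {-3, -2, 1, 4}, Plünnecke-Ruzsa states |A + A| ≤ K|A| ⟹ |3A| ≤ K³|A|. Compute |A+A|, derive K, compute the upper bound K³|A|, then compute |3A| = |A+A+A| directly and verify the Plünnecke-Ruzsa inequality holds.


|A| = 4.
Step 1: Compute A + A by enumerating all 16 pairs.
A + A = {-6, -5, -4, -2, -1, 1, 2, 5, 8}, so |A + A| = 9.
Step 2: Doubling constant K = |A + A|/|A| = 9/4 = 9/4 ≈ 2.2500.
Step 3: Plünnecke-Ruzsa gives |3A| ≤ K³·|A| = (2.2500)³ · 4 ≈ 45.5625.
Step 4: Compute 3A = A + A + A directly by enumerating all triples (a,b,c) ∈ A³; |3A| = 16.
Step 5: Check 16 ≤ 45.5625? Yes ✓.

K = 9/4, Plünnecke-Ruzsa bound K³|A| ≈ 45.5625, |3A| = 16, inequality holds.


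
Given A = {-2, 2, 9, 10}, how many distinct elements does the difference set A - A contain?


A - A = {a - a' : a, a' ∈ A}; |A| = 4.
Bounds: 2|A|-1 ≤ |A - A| ≤ |A|² - |A| + 1, i.e. 7 ≤ |A - A| ≤ 13.
Note: 0 ∈ A - A always (from a - a). The set is symmetric: if d ∈ A - A then -d ∈ A - A.
Enumerate nonzero differences d = a - a' with a > a' (then include -d):
Positive differences: {1, 4, 7, 8, 11, 12}
Full difference set: {0} ∪ (positive diffs) ∪ (negative diffs).
|A - A| = 1 + 2·6 = 13 (matches direct enumeration: 13).

|A - A| = 13


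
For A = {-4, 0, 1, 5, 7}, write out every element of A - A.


A - A = {a - a' : a, a' ∈ A}.
Compute a - a' for each ordered pair (a, a'):
a = -4: -4--4=0, -4-0=-4, -4-1=-5, -4-5=-9, -4-7=-11
a = 0: 0--4=4, 0-0=0, 0-1=-1, 0-5=-5, 0-7=-7
a = 1: 1--4=5, 1-0=1, 1-1=0, 1-5=-4, 1-7=-6
a = 5: 5--4=9, 5-0=5, 5-1=4, 5-5=0, 5-7=-2
a = 7: 7--4=11, 7-0=7, 7-1=6, 7-5=2, 7-7=0
Collecting distinct values (and noting 0 appears from a-a):
A - A = {-11, -9, -7, -6, -5, -4, -2, -1, 0, 1, 2, 4, 5, 6, 7, 9, 11}
|A - A| = 17

A - A = {-11, -9, -7, -6, -5, -4, -2, -1, 0, 1, 2, 4, 5, 6, 7, 9, 11}


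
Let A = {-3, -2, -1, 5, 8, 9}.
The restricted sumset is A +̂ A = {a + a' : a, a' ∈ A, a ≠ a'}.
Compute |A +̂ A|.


Restricted sumset: A +̂ A = {a + a' : a ∈ A, a' ∈ A, a ≠ a'}.
Equivalently, take A + A and drop any sum 2a that is achievable ONLY as a + a for a ∈ A (i.e. sums representable only with equal summands).
Enumerate pairs (a, a') with a < a' (symmetric, so each unordered pair gives one sum; this covers all a ≠ a'):
  -3 + -2 = -5
  -3 + -1 = -4
  -3 + 5 = 2
  -3 + 8 = 5
  -3 + 9 = 6
  -2 + -1 = -3
  -2 + 5 = 3
  -2 + 8 = 6
  -2 + 9 = 7
  -1 + 5 = 4
  -1 + 8 = 7
  -1 + 9 = 8
  5 + 8 = 13
  5 + 9 = 14
  8 + 9 = 17
Collected distinct sums: {-5, -4, -3, 2, 3, 4, 5, 6, 7, 8, 13, 14, 17}
|A +̂ A| = 13
(Reference bound: |A +̂ A| ≥ 2|A| - 3 for |A| ≥ 2, with |A| = 6 giving ≥ 9.)

|A +̂ A| = 13


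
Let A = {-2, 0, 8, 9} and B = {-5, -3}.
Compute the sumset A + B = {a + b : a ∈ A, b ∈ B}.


A + B = {a + b : a ∈ A, b ∈ B}.
Enumerate all |A|·|B| = 4·2 = 8 pairs (a, b) and collect distinct sums.
a = -2: -2+-5=-7, -2+-3=-5
a = 0: 0+-5=-5, 0+-3=-3
a = 8: 8+-5=3, 8+-3=5
a = 9: 9+-5=4, 9+-3=6
Collecting distinct sums: A + B = {-7, -5, -3, 3, 4, 5, 6}
|A + B| = 7

A + B = {-7, -5, -3, 3, 4, 5, 6}


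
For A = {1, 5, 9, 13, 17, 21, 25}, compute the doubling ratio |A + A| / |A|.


|A| = 7.
Compute A + A by enumerating all 49 pairs.
A + A = {2, 6, 10, 14, 18, 22, 26, 30, 34, 38, 42, 46, 50}, so |A + A| = 13.
K = |A + A| / |A| = 13/7 (already in lowest terms) ≈ 1.8571.
Reference: AP of size 7 gives K = 13/7 ≈ 1.8571; a fully generic set of size 7 gives K ≈ 4.0000.

|A| = 7, |A + A| = 13, K = 13/7.


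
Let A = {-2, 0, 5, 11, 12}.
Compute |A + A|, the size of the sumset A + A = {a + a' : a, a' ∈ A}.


A + A = {a + a' : a, a' ∈ A}; |A| = 5.
General bounds: 2|A| - 1 ≤ |A + A| ≤ |A|(|A|+1)/2, i.e. 9 ≤ |A + A| ≤ 15.
Lower bound 2|A|-1 is attained iff A is an arithmetic progression.
Enumerate sums a + a' for a ≤ a' (symmetric, so this suffices):
a = -2: -2+-2=-4, -2+0=-2, -2+5=3, -2+11=9, -2+12=10
a = 0: 0+0=0, 0+5=5, 0+11=11, 0+12=12
a = 5: 5+5=10, 5+11=16, 5+12=17
a = 11: 11+11=22, 11+12=23
a = 12: 12+12=24
Distinct sums: {-4, -2, 0, 3, 5, 9, 10, 11, 12, 16, 17, 22, 23, 24}
|A + A| = 14

|A + A| = 14


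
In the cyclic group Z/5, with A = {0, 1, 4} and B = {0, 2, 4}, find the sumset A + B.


Work in Z/5Z: reduce every sum a + b modulo 5.
Enumerate all 9 pairs:
a = 0: 0+0=0, 0+2=2, 0+4=4
a = 1: 1+0=1, 1+2=3, 1+4=0
a = 4: 4+0=4, 4+2=1, 4+4=3
Distinct residues collected: {0, 1, 2, 3, 4}
|A + B| = 5 (out of 5 total residues).

A + B = {0, 1, 2, 3, 4}


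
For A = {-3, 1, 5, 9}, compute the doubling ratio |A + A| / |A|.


|A| = 4.
Compute A + A by enumerating all 16 pairs.
A + A = {-6, -2, 2, 6, 10, 14, 18}, so |A + A| = 7.
K = |A + A| / |A| = 7/4 (already in lowest terms) ≈ 1.7500.
Reference: AP of size 4 gives K = 7/4 ≈ 1.7500; a fully generic set of size 4 gives K ≈ 2.5000.

|A| = 4, |A + A| = 7, K = 7/4.


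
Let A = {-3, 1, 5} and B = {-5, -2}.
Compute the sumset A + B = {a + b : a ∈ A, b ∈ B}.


A + B = {a + b : a ∈ A, b ∈ B}.
Enumerate all |A|·|B| = 3·2 = 6 pairs (a, b) and collect distinct sums.
a = -3: -3+-5=-8, -3+-2=-5
a = 1: 1+-5=-4, 1+-2=-1
a = 5: 5+-5=0, 5+-2=3
Collecting distinct sums: A + B = {-8, -5, -4, -1, 0, 3}
|A + B| = 6

A + B = {-8, -5, -4, -1, 0, 3}
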